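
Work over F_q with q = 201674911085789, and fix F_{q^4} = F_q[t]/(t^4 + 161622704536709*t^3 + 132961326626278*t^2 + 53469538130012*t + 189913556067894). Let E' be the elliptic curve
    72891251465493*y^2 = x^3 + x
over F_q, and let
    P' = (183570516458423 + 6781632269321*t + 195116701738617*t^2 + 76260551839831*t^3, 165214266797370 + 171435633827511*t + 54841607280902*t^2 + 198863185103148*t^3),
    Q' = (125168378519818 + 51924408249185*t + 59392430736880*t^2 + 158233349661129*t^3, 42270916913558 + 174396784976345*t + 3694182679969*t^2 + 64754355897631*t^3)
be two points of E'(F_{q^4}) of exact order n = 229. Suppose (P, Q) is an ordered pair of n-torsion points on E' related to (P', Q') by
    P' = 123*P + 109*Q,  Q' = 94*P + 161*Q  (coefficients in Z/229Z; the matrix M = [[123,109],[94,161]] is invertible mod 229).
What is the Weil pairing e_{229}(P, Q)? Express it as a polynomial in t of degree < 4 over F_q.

Since e_{229}(P,P)=e_{229}(Q,Q)=1 and e_{229}(Q,P)=e_{229}(P,Q)^{-1}, expanding e_{229}(123*P + 109*Q,94*P + 161*Q) leaves e(P,Q)^det(M).
So e_{229}(P,Q) = e_{229}(P',Q')^{15}, since 168*15 = 1 mod 229.
Montgomery->Weierstrass: x_W = 61785217093754*x, y_W=61785217093754*y on F_{201674911085789}; lands on y^2=x^3+96195539416114*x.
Double-and-add over 11100101: 8-1 doublings, 5-1 additions; each step l_{T,T}/v_{2T} or l_{T,P'}/v at Q'+S for random S.
The quotient is 80089563027992 + 151127722329673*t + 73146682136105*t^2 + 63367144919597*t^3.
Thus e_{229}(P,Q) = 31650482179394 + 11854249096854*t + 201307303576851*t^2 + 172715997239746*t^3.

31650482179394 + 11854249096854*t + 201307303576851*t^2 + 172715997239746*t^3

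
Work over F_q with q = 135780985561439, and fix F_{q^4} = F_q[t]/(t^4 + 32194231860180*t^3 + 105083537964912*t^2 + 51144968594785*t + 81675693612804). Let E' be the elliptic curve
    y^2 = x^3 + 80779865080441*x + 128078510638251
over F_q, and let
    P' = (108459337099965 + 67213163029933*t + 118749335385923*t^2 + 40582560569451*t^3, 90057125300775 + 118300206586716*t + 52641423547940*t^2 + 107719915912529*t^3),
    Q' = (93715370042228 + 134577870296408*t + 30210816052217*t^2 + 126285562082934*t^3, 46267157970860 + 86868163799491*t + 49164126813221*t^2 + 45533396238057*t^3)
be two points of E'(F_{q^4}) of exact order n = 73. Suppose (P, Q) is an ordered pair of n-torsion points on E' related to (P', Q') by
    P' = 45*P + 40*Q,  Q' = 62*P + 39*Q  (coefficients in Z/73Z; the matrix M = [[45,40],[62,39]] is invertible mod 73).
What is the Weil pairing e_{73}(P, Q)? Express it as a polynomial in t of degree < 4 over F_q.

127146978133281 + 124884678789351*t + 10705369844469*t^2 + 33741718640043*t^3

The 73-Weil pairing on E[73] over F_{135780985561439} is alternating-bilinear: e_{73}(P',Q') = e_{73}(P,Q)^det(M).
45*39 - 40*62 = -725; reduced mod 73: det = 5, inverse 44.
Miller loop for e_{73} over F_{135780985561439^4}: bits of 73 = 1001001; 6 double steps + 2 add steps, l/v at each.
Miller gives e_{73}(P',Q') = 105083021643407 + 30183848774103*t + 94584887160806*t^2 + 82825753684630*t^3 in F_{135780985561439^4}.
e_{73}(P,Q) = (105083021643407 + 30183848774103*t + 94584887160806*t^2 + 82825753684630*t^3)^{44} = 127146978133281 + 124884678789351*t + 10705369844469*t^2 + 33741718640043*t^3.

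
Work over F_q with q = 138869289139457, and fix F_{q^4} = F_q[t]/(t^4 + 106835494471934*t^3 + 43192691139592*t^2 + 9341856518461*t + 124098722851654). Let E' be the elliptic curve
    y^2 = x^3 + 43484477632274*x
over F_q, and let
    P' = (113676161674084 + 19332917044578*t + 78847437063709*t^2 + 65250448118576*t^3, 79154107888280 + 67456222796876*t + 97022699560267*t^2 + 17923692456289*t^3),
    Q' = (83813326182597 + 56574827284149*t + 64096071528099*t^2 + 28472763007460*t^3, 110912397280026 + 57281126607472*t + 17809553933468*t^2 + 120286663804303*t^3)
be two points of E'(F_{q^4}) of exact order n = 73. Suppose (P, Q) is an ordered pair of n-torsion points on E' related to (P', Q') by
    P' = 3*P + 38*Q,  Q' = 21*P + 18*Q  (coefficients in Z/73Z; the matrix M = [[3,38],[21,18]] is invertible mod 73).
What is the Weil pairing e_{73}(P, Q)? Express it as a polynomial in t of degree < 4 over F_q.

105236102038737 + 28334212782980*t + 134743964225207*t^2 + 16929450105960*t^3

Since e_{73}(P,P)=e_{73}(Q,Q)=1 and e_{73}(Q,P)=e_{73}(P,Q)^{-1}, expanding e_{73}(3*P + 38*Q,21*P + 18*Q) leaves e(P,Q)^det(M).
det(M) mod 73 = 59; its inverse in (Z/73)^* is 26 (check: 59*26 mod 73 = 1).
Build f_{73,P'} and f_{73,Q'} via the 7-bit ladder of 73=1001001_2; evaluate at shifted divisors; quotient in F_{138869289139457^4}.
Miller gives e_{73}(P',Q') = 84355029396123 + 5292554198267*t + 79804972065599*t^2 + 86400528474417*t^3 in F_{138869289139457^4}.
Hence e(P,Q) = 105236102038737 + 28334212782980*t + 134743964225207*t^2 + 16929450105960*t^3 in F_{138869289139457^4}^*.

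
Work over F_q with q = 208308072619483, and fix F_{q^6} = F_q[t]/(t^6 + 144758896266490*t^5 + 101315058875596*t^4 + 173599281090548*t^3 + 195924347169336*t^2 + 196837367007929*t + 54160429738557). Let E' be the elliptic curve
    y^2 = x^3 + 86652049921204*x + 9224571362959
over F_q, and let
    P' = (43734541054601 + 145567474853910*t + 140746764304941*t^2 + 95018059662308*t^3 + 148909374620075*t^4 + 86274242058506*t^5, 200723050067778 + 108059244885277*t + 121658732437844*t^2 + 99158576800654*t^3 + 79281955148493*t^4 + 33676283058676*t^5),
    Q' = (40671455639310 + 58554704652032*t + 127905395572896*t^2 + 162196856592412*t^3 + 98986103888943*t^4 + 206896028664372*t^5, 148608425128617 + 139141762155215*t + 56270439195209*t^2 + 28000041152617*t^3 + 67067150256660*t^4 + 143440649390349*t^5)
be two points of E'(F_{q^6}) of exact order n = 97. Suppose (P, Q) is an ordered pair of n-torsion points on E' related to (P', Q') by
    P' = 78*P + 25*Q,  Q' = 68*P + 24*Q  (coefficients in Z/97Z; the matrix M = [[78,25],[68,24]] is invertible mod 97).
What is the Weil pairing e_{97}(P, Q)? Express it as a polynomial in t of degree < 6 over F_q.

Since e_{97}(P,P)=e_{97}(Q,Q)=1 and e_{97}(Q,P)=e_{97}(P,Q)^{-1}, expanding e_{97}(78*P + 25*Q,68*P + 24*Q) leaves e(P,Q)^det(M).
det M = 78*24 - 25*68 = 172 = 75 (mod 97); 75^{-1} = 22 (mod 97).
Build f_{97,P'} and f_{97,Q'} via the 7-bit ladder of 97=1100001_2; evaluate at shifted divisors; quotient in F_{208308072619483^6}.
Miller gives e_{97}(P',Q') = 197745707241752 + 153866387496890*t + 44726398935269*t^2 + 140155860083051*t^3 + 160907016170470*t^4 + 57184666552498*t^5 in F_{208308072619483^6}.
Thus e_{97}(P,Q) = 124308182444101 + 125393436959222*t + 196030596195541*t^2 + 155599683436500*t^3 + 75889359174637*t^4 + 127305725505229*t^5.

124308182444101 + 125393436959222*t + 196030596195541*t^2 + 155599683436500*t^3 + 75889359174637*t^4 + 127305725505229*t^5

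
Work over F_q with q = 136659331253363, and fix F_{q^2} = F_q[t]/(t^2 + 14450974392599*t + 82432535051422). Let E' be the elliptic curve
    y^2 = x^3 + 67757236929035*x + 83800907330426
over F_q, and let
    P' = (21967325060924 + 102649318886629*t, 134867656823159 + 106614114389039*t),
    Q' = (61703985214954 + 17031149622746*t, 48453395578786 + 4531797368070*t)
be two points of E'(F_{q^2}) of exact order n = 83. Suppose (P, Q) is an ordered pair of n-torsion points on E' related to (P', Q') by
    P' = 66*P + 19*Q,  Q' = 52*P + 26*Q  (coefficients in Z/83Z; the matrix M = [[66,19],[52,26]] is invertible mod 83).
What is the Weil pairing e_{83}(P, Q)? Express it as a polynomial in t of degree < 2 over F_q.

Alternating bilinearity on E[83] (values in mu_{83} in F_{136659331253363^2}) gives e(P',Q') = e(P,Q)^det(M).
66*26 - 19*52 = 728; reduced mod 83: det = 64, inverse 48.
Double-and-add over 1010011: 7-1 doublings, 4-1 additions; each step l_{T,T}/v_{2T} or l_{T,P'}/v at Q'+S for random S.
Miller gives e_{83}(P',Q') = 74137968879865 + 77830779146256*t in F_{136659331253363^2}.
e_{83}(P,Q) = (74137968879865 + 77830779146256*t)^{48} = 50620463868447 + 35748726045059*t.

50620463868447 + 35748726045059*t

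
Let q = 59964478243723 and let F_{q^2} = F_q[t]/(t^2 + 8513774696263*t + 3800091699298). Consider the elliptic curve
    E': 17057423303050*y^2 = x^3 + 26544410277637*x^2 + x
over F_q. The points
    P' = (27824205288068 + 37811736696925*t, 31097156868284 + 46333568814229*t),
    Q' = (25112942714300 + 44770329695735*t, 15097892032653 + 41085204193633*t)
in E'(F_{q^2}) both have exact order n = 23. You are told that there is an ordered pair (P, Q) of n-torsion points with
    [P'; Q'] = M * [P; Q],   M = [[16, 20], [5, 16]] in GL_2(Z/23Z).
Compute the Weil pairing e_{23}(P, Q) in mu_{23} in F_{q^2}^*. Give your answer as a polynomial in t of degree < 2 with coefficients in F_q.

30937047858953 + 2521392797693*t

e_{23}(aP+bQ,cP+dQ) = e_{23}(P,Q)^(ad-bc); with (a,b,c,d)=(16,20,5,16) this gives the det-23 law.
Inverting 18 mod 23: 9. Thus e_{23}(P,Q) = e(P',Q')^{9}.
Undo Montgomery via alpha=51453415906072, beta=180727116997: (a',b')=(31101923982774,29017088862783) over F_{59964478243723}.
Run Miller on y^2=x^3+31101923982774*x+29017088862783 over F_{59964478243723}: ladder 10111 (5 bits); e = f_P(D_Q)/f_Q(D_P).
So e_{23}(P',Q') = 48763820923057 + 32310480699786*t.
e_{23}(P,Q) = (48763820923057 + 32310480699786*t)^{9} = 30937047858953 + 2521392797693*t.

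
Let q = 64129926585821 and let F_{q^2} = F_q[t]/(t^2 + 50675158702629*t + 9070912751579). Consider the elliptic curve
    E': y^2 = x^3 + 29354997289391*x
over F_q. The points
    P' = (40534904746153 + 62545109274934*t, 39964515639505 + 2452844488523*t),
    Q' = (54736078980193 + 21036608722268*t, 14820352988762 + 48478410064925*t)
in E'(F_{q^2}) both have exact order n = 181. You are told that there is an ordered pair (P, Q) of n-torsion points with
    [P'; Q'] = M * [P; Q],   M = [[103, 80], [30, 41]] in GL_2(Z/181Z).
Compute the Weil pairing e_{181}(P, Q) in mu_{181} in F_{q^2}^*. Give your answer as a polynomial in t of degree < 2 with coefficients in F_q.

33608410130264 + 14200932006007*t

e_{181} is bilinear + alternating on E[181], so e_{181}(103*P + 80*Q, 30*P + 41*Q) = e_{181}(P,Q)^(103*41-80*30).
Inverting 13 mod 181: 14. Thus e_{181}(P,Q) = e(P',Q')^{14}.
n = 181 = (10110101)_2 (8 bits, wt 5); accumulate f_{181,P'}(Q'+S)/f_{181,P'}(S) along the 7-step ladder.
Result: e(P',Q') = 1147875260765 + 57647762150164*t.
Raise to 14: e(P,Q) = 33608410130264 + 14200932006007*t in mu_{181}.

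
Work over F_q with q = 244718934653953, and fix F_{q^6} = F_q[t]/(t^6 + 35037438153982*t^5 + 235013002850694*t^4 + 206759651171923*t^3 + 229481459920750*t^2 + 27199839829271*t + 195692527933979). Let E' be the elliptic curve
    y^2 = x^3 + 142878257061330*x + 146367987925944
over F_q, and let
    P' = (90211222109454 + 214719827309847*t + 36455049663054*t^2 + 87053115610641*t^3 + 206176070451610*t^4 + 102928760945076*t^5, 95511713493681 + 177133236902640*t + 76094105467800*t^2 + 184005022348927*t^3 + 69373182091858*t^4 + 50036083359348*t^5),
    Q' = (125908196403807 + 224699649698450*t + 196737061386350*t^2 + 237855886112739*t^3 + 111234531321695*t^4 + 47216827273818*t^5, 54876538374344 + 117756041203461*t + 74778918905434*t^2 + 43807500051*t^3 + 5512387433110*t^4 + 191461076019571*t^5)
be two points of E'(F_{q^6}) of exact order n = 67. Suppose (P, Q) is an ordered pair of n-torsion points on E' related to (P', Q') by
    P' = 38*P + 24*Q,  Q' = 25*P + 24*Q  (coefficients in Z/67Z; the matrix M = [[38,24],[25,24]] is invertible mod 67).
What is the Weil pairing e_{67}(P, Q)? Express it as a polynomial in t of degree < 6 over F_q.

140373717505287 + 112227707960610*t + 108950022244010*t^2 + 70546338585560*t^3 + 225737415966766*t^4 + 120625189674830*t^5

The 67-Weil pairing on E[67] over F_{244718934653953} is alternating-bilinear: e_{67}(P',Q') = e_{67}(P,Q)^det(M).
Inverting 44 mod 67: 32. Thus e_{67}(P,Q) = e(P',Q')^{32}.
Run Miller on y^2=x^3+142878257061330*x+146367987925944 over F_{244718934653953}: ladder 1000011 (7 bits); e = f_P(D_Q)/f_Q(D_P).
The quotient is 14451804404276 + 234493903374138*t + 59814791156730*t^2 + 121214672956382*t^3 + 8296620981552*t^4 + 153098585738501*t^5.
(14451804404276 + 234493903374138*t + 59814791156730*t^2 + 121214672956382*t^3 + 8296620981552*t^4 + 153098585738501*t^5)^{32} mod (244718934653953,f) = 140373717505287 + 112227707960610*t + 108950022244010*t^2 + 70546338585560*t^3 + 225737415966766*t^4 + 120625189674830*t^5.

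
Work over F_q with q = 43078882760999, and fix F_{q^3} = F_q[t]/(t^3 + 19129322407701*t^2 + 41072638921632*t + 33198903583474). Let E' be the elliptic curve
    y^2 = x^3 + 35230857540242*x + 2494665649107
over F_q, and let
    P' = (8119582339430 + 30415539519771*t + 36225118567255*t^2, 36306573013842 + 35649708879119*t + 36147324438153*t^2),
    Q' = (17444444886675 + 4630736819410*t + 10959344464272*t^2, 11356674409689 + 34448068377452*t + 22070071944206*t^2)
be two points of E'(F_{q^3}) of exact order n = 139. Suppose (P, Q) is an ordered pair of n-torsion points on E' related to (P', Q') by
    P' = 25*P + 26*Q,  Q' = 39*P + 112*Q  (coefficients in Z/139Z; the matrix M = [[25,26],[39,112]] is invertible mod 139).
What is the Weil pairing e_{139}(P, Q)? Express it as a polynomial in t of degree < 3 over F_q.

38174865759391 + 13313189912287*t + 18653578646470*t^2

Alternating bilinearity on E[139] (values in mu_{139} in F_{43078882760999^3}) gives e(P',Q') = e(P,Q)^det(M).
25*112 - 26*39 = 1786; reduced mod 139: det = 118, inverse 86.
Double-and-add over 10001011: 8-1 doublings, 4-1 additions; each step l_{T,T}/v_{2T} or l_{T,P'}/v at Q'+S for random S.
The quotient is 31384983918998 + 8767831480136*t + 37348792601107*t^2.
Hence e(P,Q) = 38174865759391 + 13313189912287*t + 18653578646470*t^2 in F_{43078882760999^3}^*.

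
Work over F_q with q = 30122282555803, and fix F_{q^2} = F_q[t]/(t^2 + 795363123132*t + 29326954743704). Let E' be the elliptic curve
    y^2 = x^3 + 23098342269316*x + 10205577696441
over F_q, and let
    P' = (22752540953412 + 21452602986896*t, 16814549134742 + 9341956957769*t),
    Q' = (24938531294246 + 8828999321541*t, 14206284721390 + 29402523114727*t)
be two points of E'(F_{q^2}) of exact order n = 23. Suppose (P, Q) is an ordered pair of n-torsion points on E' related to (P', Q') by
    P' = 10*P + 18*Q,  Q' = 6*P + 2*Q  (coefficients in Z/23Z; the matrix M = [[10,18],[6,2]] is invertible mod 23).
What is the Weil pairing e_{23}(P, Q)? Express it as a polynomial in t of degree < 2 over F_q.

22783070963477 + 10297352424928*t

Since e_{23}(P,P)=e_{23}(Q,Q)=1 and e_{23}(Q,P)=e_{23}(P,Q)^{-1}, expanding e_{23}(10*P + 18*Q,6*P + 2*Q) leaves e(P,Q)^det(M).
10*2 - 18*6 = -88; reduced mod 23: det = 4, inverse 6.
5-bit Miller (10111) on E'/F_{30122282555803} with a'=23098342269316, b'=10205577696441: accumulate tangent/chord ratios at Q'+S and P'+S'.
Miller gives e_{23}(P',Q') = 18273660196375 + 2762287850284*t in F_{30122282555803^2}.
(18273660196375 + 2762287850284*t)^{6} mod (30122282555803,f) = 22783070963477 + 10297352424928*t.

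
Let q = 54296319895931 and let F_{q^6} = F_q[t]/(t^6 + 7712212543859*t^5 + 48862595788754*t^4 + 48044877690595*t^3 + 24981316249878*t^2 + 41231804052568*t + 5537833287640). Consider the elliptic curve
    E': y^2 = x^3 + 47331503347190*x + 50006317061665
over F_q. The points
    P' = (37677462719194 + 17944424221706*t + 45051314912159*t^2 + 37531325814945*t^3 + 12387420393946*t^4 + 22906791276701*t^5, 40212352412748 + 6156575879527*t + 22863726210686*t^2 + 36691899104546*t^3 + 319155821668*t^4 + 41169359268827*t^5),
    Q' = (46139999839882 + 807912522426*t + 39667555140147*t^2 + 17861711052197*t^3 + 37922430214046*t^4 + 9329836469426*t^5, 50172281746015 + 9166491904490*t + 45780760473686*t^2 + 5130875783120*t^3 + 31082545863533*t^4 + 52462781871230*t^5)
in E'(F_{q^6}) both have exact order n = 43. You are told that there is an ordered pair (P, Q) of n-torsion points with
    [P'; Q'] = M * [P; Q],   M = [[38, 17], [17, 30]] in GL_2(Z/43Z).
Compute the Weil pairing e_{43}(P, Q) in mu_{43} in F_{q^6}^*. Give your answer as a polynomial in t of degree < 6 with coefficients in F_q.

The 43-Weil pairing on E[43] over F_{54296319895931} is alternating-bilinear: e_{43}(P',Q') = e_{43}(P,Q)^det(M).
det M = 38*30 - 17*17 = 851 = 34 (mod 43); 34^{-1} = 19 (mod 43).
6-bit Miller (101011) on E'/F_{54296319895931} with a'=47331503347190, b'=50006317061665: accumulate tangent/chord ratios at Q'+S and P'+S'.
Miller gives e_{43}(P',Q') = 49345961170336 + 1736721376413*t + 8533131826058*t^2 + 34802815145205*t^3 + 3776779658481*t^4 + 15724529775617*t^5 in F_{54296319895931^6}.
e_{43}(P,Q) = (49345961170336 + 1736721376413*t + 8533131826058*t^2 + 34802815145205*t^3 + 3776779658481*t^4 + 15724529775617*t^5)^{19} = 9338518666913 + 7527281192305*t + 11253733903018*t^2 + 4464012215400*t^3 + 23061258387689*t^4 + 14551375055452*t^5.

9338518666913 + 7527281192305*t + 11253733903018*t^2 + 4464012215400*t^3 + 23061258387689*t^4 + 14551375055452*t^5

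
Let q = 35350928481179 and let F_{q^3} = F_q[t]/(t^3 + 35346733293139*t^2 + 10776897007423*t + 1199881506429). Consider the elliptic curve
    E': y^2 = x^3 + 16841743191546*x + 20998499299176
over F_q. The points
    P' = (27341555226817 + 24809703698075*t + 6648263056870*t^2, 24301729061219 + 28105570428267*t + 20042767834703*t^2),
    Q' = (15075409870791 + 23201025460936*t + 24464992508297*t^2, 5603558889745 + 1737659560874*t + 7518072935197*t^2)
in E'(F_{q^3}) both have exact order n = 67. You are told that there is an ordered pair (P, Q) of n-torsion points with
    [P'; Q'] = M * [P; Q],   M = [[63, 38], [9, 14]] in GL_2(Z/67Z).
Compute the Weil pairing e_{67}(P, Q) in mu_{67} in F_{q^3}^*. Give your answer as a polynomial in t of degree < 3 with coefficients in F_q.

Under M = [[63,38],[9,14]] in GL_2(Z/67), e_{67}(P',Q') = e_{67}(P,Q)^(63*14-38*9 mod 67).
So e_{67}(P,Q) = e_{67}(P',Q')^{17}, since 4*17 = 1 mod 67.
Build f_{67,P'} and f_{67,Q'} via the 7-bit ladder of 67=1000011_2; evaluate at shifted divisors; quotient in F_{35350928481179^3}.
The quotient is 11565074955232 + 1479498411951*t + 5768755299208*t^2.
Finally e_{67}(P,Q) = 10350118920686 + 20419963967491*t + 10552072367776*t^2.

10350118920686 + 20419963967491*t + 10552072367776*t^2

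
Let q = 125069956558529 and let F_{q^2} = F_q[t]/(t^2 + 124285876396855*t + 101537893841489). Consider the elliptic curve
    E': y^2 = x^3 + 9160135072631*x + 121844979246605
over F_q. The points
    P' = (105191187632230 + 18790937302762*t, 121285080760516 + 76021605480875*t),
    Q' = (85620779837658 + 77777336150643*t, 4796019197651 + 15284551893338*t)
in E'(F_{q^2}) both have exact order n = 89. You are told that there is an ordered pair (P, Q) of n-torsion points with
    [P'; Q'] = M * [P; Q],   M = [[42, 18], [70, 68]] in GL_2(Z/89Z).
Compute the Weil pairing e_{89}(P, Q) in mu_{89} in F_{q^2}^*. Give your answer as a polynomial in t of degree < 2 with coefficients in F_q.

Under M = [[42,18],[70,68]] in GL_2(Z/89), e_{89}(P',Q') = e_{89}(P,Q)^(42*68-18*70 mod 89).
det(M) mod 89 = 83; its inverse in (Z/89)^* is 74 (check: 83*74 mod 89 = 1).
n = 89 = (1011001)_2 (7 bits, wt 4); accumulate f_{89,P'}(Q'+S)/f_{89,P'}(S) along the 6-step ladder.
Result: e(P',Q') = 54601760493640 + 52372437554570*t.
e_{89}(P,Q) = (54601760493640 + 52372437554570*t)^{74} = 11841167831024 + 100306048412477*t.

11841167831024 + 100306048412477*t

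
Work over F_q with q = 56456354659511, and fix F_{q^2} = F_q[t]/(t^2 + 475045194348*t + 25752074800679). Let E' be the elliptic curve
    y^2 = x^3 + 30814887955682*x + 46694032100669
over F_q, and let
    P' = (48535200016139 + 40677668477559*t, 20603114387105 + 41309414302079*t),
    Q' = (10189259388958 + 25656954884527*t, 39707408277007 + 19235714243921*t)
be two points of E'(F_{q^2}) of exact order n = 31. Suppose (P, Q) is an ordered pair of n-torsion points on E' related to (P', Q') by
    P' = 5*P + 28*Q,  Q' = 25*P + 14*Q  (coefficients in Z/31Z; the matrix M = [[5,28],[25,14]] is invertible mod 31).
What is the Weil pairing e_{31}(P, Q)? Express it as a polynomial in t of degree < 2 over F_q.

Under M = [[5,28],[25,14]] in GL_2(Z/31), e_{31}(P',Q') = e_{31}(P,Q)^(5*14-28*25 mod 31).
Hence e(P,Q) = e(P',Q')^{3} where 3 = 21^{-1} mod 31.
5-bit Miller (11111) on E'/F_{56456354659511} with a'=30814887955682, b'=46694032100669: accumulate tangent/chord ratios at Q'+S and P'+S'.
f_P(D_Q)/f_Q(D_P) = 14724437446678 + 33817792984354*t.
Finally e_{31}(P,Q) = 3326926416971 + 12597543837407*t.

3326926416971 + 12597543837407*t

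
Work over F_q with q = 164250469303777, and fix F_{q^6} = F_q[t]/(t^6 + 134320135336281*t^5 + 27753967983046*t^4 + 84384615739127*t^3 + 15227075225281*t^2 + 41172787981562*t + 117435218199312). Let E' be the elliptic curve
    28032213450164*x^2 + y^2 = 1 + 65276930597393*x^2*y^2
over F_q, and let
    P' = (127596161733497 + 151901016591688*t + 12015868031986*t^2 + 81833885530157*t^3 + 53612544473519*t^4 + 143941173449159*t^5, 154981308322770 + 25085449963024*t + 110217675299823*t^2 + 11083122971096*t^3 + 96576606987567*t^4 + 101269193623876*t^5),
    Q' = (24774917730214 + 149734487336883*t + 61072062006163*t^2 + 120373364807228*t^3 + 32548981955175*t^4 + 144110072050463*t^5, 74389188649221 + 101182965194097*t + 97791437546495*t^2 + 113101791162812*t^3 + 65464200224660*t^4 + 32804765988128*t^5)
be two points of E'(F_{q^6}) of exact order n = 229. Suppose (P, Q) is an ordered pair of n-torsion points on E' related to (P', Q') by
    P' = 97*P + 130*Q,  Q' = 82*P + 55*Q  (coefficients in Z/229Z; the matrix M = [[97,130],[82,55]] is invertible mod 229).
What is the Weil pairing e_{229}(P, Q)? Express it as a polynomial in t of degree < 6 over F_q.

The 229-Weil pairing on E[229] over F_{164250469303777} is alternating-bilinear: e_{229}(P',Q') = e_{229}(P,Q)^det(M).
So e_{229}(P,Q) = e_{229}(P',Q')^{75}, since 171*75 = 1 mod 229.
Map (x,y)_Ed via u=(1+y)/(1-y), v=(1+y)/((1-y)x) to Montgomery A=119549460241545,B=163538887784889; then to (a',b')=(61892066464982,118935843435058).
Double-and-add over 11100101: 8-1 doublings, 5-1 additions; each step l_{T,T}/v_{2T} or l_{T,P'}/v at Q'+S for random S.
f_P(D_Q)/f_Q(D_P) = 2580606772206 + 142453985865006*t + 83146145993795*t^2 + 80753243640715*t^3 + 42830518653799*t^4 + 85763531939062*t^5.
e_{229}(P,Q) = (2580606772206 + 142453985865006*t + 83146145993795*t^2 + 80753243640715*t^3 + 42830518653799*t^4 + 85763531939062*t^5)^{75} = 81872010236958 + 78290255167185*t + 4438423647327*t^2 + 62386073577636*t^3 + 37478786535481*t^4 + 79818861519970*t^5.

81872010236958 + 78290255167185*t + 4438423647327*t^2 + 62386073577636*t^3 + 37478786535481*t^4 + 79818861519970*t^5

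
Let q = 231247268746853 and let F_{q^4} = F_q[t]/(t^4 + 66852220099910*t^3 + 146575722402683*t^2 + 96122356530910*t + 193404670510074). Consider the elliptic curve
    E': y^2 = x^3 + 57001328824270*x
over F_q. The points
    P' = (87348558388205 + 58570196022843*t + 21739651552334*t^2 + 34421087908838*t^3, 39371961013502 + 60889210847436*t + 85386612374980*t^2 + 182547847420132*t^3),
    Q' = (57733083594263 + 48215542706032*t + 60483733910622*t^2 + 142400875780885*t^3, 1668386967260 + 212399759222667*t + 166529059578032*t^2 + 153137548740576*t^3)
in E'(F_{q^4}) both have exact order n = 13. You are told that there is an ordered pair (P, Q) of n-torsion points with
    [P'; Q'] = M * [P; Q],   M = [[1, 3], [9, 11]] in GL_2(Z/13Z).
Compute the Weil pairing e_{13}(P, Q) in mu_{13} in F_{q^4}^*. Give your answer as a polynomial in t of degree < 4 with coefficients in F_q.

209506193501232 + 118963547792599*t + 103630439957712*t^2 + 15561827418661*t^3

e_{13}(aP+bQ,cP+dQ) = e_{13}(P,Q)^(ad-bc); with (a,b,c,d)=(1,3,9,11) this gives the det-13 law.
1*11 - 3*9 = -16; reduced mod 13: det = 10, inverse 4.
Miller loop for e_{13} over F_{231247268746853^4}: bits of 13 = 1101; 3 double steps + 2 add steps, l/v at each.
e_{13}(P',Q') = 104374750234266 + 136521367200955*t + 109541888586792*t^2 + 29841050081808*t^3.
Raise to 4: e(P,Q) = 209506193501232 + 118963547792599*t + 103630439957712*t^2 + 15561827418661*t^3 in mu_{13}.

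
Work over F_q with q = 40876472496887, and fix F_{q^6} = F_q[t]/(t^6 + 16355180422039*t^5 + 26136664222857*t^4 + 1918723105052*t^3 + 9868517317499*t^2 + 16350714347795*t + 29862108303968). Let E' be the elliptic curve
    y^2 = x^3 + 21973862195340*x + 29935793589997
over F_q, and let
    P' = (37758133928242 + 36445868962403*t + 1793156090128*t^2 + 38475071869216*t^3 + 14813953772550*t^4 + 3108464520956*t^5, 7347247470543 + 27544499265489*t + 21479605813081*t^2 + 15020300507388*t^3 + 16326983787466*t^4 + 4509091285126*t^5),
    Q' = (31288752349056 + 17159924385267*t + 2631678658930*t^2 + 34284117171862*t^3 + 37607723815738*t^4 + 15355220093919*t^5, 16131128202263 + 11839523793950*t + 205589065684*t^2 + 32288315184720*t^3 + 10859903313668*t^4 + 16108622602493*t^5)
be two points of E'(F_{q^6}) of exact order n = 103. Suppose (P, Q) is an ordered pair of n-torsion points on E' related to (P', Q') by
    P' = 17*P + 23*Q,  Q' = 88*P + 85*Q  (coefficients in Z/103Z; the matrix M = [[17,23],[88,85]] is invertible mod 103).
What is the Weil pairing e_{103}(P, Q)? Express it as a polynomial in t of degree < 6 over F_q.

15851717354866 + 25194179997104*t + 30790534462305*t^2 + 13624093062279*t^3 + 10576738137192*t^4 + 5289956513897*t^5

Since e_{103}(P,P)=e_{103}(Q,Q)=1 and e_{103}(Q,P)=e_{103}(P,Q)^{-1}, expanding e_{103}(17*P + 23*Q,88*P + 85*Q) leaves e(P,Q)^det(M).
det(M) mod 103 = 39; its inverse in (Z/103)^* is 37 (check: 39*37 mod 103 = 1).
7-bit Miller (1100111) on E'/F_{40876472496887} with a'=21973862195340, b'=29935793589997: accumulate tangent/chord ratios at Q'+S and P'+S'.
So e_{103}(P',Q') = 19522092514728 + 19807346376419*t + 21629948067602*t^2 + 16188306903958*t^3 + 23560029587529*t^4 + 32760556100742*t^5.
Hence e(P,Q) = 15851717354866 + 25194179997104*t + 30790534462305*t^2 + 13624093062279*t^3 + 10576738137192*t^4 + 5289956513897*t^5 in F_{40876472496887^6}^*.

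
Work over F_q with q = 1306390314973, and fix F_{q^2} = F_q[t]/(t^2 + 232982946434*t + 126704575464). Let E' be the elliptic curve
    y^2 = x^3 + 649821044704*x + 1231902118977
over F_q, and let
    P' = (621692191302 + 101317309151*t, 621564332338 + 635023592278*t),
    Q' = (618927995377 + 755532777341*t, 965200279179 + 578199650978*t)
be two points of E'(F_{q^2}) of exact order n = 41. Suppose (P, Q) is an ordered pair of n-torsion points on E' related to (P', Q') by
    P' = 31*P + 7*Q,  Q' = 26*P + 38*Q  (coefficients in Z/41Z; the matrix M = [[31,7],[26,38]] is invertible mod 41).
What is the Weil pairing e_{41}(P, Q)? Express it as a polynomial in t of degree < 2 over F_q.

408441916611 + 937667410974*t

Since e_{41}(P,P)=e_{41}(Q,Q)=1 and e_{41}(Q,P)=e_{41}(P,Q)^{-1}, expanding e_{41}(31*P + 7*Q,26*P + 38*Q) leaves e(P,Q)^det(M).
Inverting 12 mod 41: 24. Thus e_{41}(P,Q) = e(P',Q')^{24}.
Miller loop for e_{41} over F_{1306390314973^2}: bits of 41 = 101001; 5 double steps + 2 add steps, l/v at each.
f_P(D_Q)/f_Q(D_P) = 846090086581 + 193703562592*t.
(846090086581 + 193703562592*t)^{24} mod (1306390314973,f) = 408441916611 + 937667410974*t.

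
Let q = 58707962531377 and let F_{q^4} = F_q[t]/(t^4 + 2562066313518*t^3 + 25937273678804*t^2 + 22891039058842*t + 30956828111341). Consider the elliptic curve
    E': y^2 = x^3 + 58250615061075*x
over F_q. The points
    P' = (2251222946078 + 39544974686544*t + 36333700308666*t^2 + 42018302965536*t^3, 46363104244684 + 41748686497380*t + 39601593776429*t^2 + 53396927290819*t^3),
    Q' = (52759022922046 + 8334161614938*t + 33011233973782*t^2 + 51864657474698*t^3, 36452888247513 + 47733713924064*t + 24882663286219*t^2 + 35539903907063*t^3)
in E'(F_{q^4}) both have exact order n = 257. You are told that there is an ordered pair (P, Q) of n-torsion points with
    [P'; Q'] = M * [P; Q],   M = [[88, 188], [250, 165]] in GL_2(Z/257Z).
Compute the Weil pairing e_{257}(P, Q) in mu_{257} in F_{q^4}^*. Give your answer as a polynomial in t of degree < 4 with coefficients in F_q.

3699193931440 + 54909321395397*t + 25920079580744*t^2 + 2428659171402*t^3

The 257-Weil pairing on E[257] over F_{58707962531377} is alternating-bilinear: e_{257}(P',Q') = e_{257}(P,Q)^det(M).
Hence e(P,Q) = e(P',Q')^{118} where 118 = 159^{-1} mod 257.
n = 257 = (100000001)_2 (9 bits, wt 2); accumulate f_{257,P'}(Q'+S)/f_{257,P'}(S) along the 8-step ladder.
Miller gives e_{257}(P',Q') = 18368421443061 + 22992842057567*t + 38716196934348*t^2 + 11232945249814*t^3 in F_{58707962531377^4}.
Raise to 118: e(P,Q) = 3699193931440 + 54909321395397*t + 25920079580744*t^2 + 2428659171402*t^3 in mu_{257}.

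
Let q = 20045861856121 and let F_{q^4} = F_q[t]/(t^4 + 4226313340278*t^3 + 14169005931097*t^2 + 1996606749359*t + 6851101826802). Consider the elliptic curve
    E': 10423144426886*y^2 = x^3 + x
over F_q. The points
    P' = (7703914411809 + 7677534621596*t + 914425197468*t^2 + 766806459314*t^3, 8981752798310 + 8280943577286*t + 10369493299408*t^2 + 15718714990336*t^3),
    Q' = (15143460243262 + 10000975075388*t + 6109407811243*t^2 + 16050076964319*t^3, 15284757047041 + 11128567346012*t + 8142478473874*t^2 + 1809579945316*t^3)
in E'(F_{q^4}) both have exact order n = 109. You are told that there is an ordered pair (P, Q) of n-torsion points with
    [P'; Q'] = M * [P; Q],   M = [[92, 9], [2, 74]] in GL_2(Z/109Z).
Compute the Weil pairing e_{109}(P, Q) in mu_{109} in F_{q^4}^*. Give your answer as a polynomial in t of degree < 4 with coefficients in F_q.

11720488245619 + 9669771626165*t + 1292675921357*t^2 + 7617894178208*t^3

Alternating bilinearity on E[109] (values in mu_{109} in F_{20045861856121^4}) gives e(P',Q') = e(P,Q)^det(M).
Inverting 32 mod 109: 92. Thus e_{109}(P,Q) = e(P',Q')^{92}.
Undo Montgomery via alpha=0, beta=2531728191472: (a',b')=(10442071584445,0) over F_{20045861856121}.
Run Miller on y^2=x^3+10442071584445*x over F_{20045861856121}: ladder 1101101 (7 bits); e = f_P(D_Q)/f_Q(D_P).
So e_{109}(P',Q') = 3071550121170 + 3749247266328*t + 4107511985233*t^2 + 4889782185280*t^3.
Finally e_{109}(P,Q) = 11720488245619 + 9669771626165*t + 1292675921357*t^2 + 7617894178208*t^3.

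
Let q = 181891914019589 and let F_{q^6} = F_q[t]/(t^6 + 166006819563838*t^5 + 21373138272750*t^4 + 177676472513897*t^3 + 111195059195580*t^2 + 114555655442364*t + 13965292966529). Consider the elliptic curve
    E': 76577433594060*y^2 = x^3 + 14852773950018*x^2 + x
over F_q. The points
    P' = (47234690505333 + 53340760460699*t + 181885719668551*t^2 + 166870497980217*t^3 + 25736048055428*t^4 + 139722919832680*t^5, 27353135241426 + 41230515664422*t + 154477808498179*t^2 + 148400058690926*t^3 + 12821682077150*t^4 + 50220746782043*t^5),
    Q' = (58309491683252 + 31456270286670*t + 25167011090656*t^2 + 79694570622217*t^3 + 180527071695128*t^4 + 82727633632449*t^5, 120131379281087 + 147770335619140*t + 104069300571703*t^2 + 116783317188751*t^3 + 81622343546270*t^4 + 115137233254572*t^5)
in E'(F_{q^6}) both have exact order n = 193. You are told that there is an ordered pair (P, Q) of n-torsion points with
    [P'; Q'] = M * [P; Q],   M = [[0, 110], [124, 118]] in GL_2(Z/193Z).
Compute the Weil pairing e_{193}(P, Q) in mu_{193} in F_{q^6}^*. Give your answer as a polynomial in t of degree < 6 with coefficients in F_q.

77908314421469 + 73025654815491*t + 78488804271773*t^2 + 50166631882067*t^3 + 171137163931052*t^4 + 155578203090405*t^5

Under M = [[0,110],[124,118]] in GL_2(Z/193), e_{193}(P',Q') = e_{193}(P,Q)^(0*118-110*124 mod 193).
So e_{193}(P,Q) = e_{193}(P',Q')^{144}, since 63*144 = 1 mod 193.
Undo Montgomery via alpha=23591201626684, beta=66640371650619: (a',b')=(166029960439074,106514406413678) over F_{181891914019589}.
n = 193 = (11000001)_2 (8 bits, wt 3); accumulate f_{193,P'}(Q'+S)/f_{193,P'}(S) along the 7-step ladder.
e_{193}(P',Q') = 68078766173911 + 76866805090795*t + 180469620929401*t^2 + 140202772616467*t^3 + 168275031076004*t^4 + 12892325325335*t^5.
Finally e_{193}(P,Q) = 77908314421469 + 73025654815491*t + 78488804271773*t^2 + 50166631882067*t^3 + 171137163931052*t^4 + 155578203090405*t^5.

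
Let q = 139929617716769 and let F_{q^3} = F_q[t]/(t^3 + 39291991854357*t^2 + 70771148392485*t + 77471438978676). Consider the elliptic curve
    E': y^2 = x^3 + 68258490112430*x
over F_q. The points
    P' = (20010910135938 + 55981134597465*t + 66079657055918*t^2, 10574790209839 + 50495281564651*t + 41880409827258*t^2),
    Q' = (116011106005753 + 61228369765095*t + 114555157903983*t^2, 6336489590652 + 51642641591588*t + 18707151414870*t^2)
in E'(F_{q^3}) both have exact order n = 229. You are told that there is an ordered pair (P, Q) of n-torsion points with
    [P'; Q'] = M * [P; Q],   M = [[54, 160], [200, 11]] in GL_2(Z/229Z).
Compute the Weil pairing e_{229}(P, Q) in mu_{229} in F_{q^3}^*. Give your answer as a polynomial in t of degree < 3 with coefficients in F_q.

Alternating bilinearity on E[229] (values in mu_{229} in F_{139929617716769^3}) gives e(P',Q') = e(P,Q)^det(M).
Inverting 196 mod 229: 111. Thus e_{229}(P,Q) = e(P',Q')^{111}.
n = 229 = (11100101)_2 (8 bits, wt 5); accumulate f_{229,P'}(Q'+S)/f_{229,P'}(S) along the 7-step ladder.
Miller gives e_{229}(P',Q') = 7443337467483 + 64320306366803*t + 106206988274842*t^2 in F_{139929617716769^3}.
e_{229}(P,Q) = (7443337467483 + 64320306366803*t + 106206988274842*t^2)^{111} = 49535962739618 + 99781776977771*t + 53406270606689*t^2.

49535962739618 + 99781776977771*t + 53406270606689*t^2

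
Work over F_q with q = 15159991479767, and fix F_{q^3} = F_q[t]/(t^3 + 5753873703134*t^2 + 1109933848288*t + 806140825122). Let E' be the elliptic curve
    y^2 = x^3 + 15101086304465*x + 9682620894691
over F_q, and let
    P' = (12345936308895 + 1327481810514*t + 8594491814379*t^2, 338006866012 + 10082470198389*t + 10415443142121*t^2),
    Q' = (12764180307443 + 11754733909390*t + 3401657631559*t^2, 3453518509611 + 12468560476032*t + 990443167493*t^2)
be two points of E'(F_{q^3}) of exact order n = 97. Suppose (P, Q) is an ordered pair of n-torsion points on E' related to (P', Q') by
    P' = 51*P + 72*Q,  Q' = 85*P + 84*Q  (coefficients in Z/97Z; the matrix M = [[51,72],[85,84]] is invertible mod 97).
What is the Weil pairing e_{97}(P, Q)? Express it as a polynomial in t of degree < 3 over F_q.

1902186060334 + 13026193311912*t + 9505156952342*t^2

Under M = [[51,72],[85,84]] in GL_2(Z/97), e_{97}(P',Q') = e_{97}(P,Q)^(51*84-72*85 mod 97).
Hence e(P,Q) = e(P',Q')^{14} where 14 = 7^{-1} mod 97.
7-bit Miller (1100001) on E'/F_{15159991479767} with a'=15101086304465, b'=9682620894691: accumulate tangent/chord ratios at Q'+S and P'+S'.
Result: e(P',Q') = 8406296597118 + 1204173603449*t + 13622328740647*t^2.
(8406296597118 + 1204173603449*t + 13622328740647*t^2)^{14} mod (15159991479767,f) = 1902186060334 + 13026193311912*t + 9505156952342*t^2.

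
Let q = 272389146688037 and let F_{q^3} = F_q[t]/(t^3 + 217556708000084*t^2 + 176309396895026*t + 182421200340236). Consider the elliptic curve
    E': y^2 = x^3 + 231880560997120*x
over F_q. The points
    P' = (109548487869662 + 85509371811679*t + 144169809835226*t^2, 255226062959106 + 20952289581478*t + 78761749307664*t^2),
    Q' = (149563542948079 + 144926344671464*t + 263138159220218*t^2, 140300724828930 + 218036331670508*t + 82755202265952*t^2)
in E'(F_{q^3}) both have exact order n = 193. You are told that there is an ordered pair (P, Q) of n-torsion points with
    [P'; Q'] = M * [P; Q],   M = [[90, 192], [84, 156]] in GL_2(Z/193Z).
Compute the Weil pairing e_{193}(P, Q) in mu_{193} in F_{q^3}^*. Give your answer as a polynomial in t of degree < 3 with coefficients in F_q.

Since e_{193}(P,P)=e_{193}(Q,Q)=1 and e_{193}(Q,P)=e_{193}(P,Q)^{-1}, expanding e_{193}(90*P + 192*Q,84*P + 156*Q) leaves e(P,Q)^det(M).
90*156 - 192*84 = -2088; reduced mod 193: det = 35, inverse 182.
8-bit Miller (11000001) on E'/F_{272389146688037} with a'=231880560997120, b'=0: accumulate tangent/chord ratios at Q'+S and P'+S'.
f_P(D_Q)/f_Q(D_P) = 127447767820223 + 163311129891237*t + 61241656745800*t^2.
(127447767820223 + 163311129891237*t + 61241656745800*t^2)^{182} mod (272389146688037,f) = 251558274767214 + 253513666322229*t + 54967104262795*t^2.

251558274767214 + 253513666322229*t + 54967104262795*t^2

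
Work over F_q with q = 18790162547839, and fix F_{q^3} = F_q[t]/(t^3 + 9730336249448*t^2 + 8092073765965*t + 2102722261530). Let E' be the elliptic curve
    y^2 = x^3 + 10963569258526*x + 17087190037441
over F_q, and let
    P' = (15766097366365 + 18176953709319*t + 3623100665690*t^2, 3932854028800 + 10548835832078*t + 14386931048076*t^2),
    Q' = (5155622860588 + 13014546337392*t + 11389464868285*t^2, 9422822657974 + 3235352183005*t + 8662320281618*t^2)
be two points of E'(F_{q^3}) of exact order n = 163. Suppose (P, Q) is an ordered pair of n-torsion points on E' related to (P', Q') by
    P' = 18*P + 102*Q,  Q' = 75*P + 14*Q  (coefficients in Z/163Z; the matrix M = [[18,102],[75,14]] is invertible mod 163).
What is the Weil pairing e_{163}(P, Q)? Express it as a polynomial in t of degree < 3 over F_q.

e_{163} is bilinear + alternating on E[163], so e_{163}(18*P + 102*Q, 75*P + 14*Q) = e_{163}(P,Q)^(18*14-102*75).
Hence e(P,Q) = e(P',Q')^{119} where 119 = 100^{-1} mod 163.
Run Miller on y^2=x^3+10963569258526*x+17087190037441 over F_{18790162547839}: ladder 10100011 (8 bits); e = f_P(D_Q)/f_Q(D_P).
f_P(D_Q)/f_Q(D_P) = 2901621823157 + 5008223071437*t + 7286998773403*t^2.
e_{163}(P,Q) = (2901621823157 + 5008223071437*t + 7286998773403*t^2)^{119} = 16738087092711 + 9816524788860*t + 7249954377849*t^2.

16738087092711 + 9816524788860*t + 7249954377849*t^2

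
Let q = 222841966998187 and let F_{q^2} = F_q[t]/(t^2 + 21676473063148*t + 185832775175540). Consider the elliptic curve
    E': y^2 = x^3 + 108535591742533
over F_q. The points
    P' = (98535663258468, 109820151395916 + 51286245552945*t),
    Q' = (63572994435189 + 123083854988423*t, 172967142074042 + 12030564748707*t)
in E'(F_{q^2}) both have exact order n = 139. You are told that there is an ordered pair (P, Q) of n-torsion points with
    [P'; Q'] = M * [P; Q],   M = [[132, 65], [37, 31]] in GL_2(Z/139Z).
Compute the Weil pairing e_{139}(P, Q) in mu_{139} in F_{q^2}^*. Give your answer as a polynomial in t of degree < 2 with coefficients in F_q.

165239508391203 + 116079161437022*t

Since e_{139}(P,P)=e_{139}(Q,Q)=1 and e_{139}(Q,P)=e_{139}(P,Q)^{-1}, expanding e_{139}(132*P + 65*Q,37*P + 31*Q) leaves e(P,Q)^det(M).
Hence e(P,Q) = e(P',Q')^{22} where 22 = 19^{-1} mod 139.
Run Miller on y^2=x^3+108535591742533 over F_{222841966998187}: ladder 10001011 (8 bits); e = f_P(D_Q)/f_Q(D_P).
f_P(D_Q)/f_Q(D_P) = 26144461307507 + 107161508399526*t.
Thus e_{139}(P,Q) = 165239508391203 + 116079161437022*t.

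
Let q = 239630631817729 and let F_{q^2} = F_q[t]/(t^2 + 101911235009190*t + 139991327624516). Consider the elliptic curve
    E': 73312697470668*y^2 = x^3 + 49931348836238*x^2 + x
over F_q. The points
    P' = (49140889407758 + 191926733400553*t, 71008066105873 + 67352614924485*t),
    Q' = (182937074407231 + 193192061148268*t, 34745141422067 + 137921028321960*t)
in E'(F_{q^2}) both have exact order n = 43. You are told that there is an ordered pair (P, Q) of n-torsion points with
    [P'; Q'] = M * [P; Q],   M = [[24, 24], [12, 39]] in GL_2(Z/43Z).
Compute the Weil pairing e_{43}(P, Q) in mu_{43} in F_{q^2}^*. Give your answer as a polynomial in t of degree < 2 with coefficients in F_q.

Alternating bilinearity on E[43] (values in mu_{43} in F_{239630631817729^2}) gives e(P',Q') = e(P,Q)^det(M).
24*39 - 24*12 = 648; reduced mod 43: det = 3, inverse 29.
(x,y)|->(5656435847790x+193990598586175,5656435847790y) sends E' to y^2=x^3+177286695441103*x+81361119881919.
Miller loop for e_{43} over F_{239630631817729^2}: bits of 43 = 101011; 5 double steps + 3 add steps, l/v at each.
e_{43}(P',Q') = 16849173385294 + 202254898108605*t.
Finally e_{43}(P,Q) = 37319917423466 + 101993903135180*t.

37319917423466 + 101993903135180*t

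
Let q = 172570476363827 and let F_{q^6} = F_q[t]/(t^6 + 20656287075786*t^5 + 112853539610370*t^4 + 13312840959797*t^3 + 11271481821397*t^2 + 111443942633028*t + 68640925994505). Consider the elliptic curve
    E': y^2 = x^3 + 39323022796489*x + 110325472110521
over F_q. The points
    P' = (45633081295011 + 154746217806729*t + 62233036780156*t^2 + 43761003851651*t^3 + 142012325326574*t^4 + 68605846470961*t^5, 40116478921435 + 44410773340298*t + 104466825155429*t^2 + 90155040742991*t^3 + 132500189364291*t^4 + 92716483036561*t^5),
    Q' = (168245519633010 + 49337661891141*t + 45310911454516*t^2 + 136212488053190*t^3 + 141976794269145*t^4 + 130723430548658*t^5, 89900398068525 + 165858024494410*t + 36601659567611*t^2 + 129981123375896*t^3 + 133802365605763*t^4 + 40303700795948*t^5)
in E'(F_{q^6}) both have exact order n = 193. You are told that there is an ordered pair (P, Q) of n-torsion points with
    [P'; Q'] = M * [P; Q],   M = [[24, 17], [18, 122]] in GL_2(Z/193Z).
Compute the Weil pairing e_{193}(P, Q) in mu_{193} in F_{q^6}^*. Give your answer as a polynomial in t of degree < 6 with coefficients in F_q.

e_{193}(aP+bQ,cP+dQ) = e_{193}(P,Q)^(ad-bc); with (a,b,c,d)=(24,17,18,122) this gives the det-193 law.
Inverting 113 mod 193: 41. Thus e_{193}(P,Q) = e(P',Q')^{41}.
Run Miller on y^2=x^3+39323022796489*x+110325472110521 over F_{172570476363827}: ladder 11000001 (8 bits); e = f_P(D_Q)/f_Q(D_P).
The quotient is 134075380202973 + 137826080378770*t + 102900346142693*t^2 + 102214827763404*t^3 + 37690255823915*t^4 + 162039393612114*t^5.
e_{193}(P,Q) = (134075380202973 + 137826080378770*t + 102900346142693*t^2 + 102214827763404*t^3 + 37690255823915*t^4 + 162039393612114*t^5)^{41} = 65579152998321 + 114665843574650*t + 160307306567178*t^2 + 142908551279143*t^3 + 19797879063862*t^4 + 9512187117666*t^5.

65579152998321 + 114665843574650*t + 160307306567178*t^2 + 142908551279143*t^3 + 19797879063862*t^4 + 9512187117666*t^5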